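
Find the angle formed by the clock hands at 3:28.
Hour hand position: 3 x 30 + 28 x 0.5 = 104 degrees
Minute hand position: 28 x 6 = 168 degrees
Difference: |104 - 168| = 64 degrees
The angle between the hands is 64 degrees

Final answer: 64 degrees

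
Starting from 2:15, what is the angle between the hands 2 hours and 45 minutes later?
First find the time 2 hours and 45 minutes after 2:15.
Total minutes: 2 x 60 + 15 + 2 x 60 + 45 = 300.
300 mod 720 = 300 minutes = 5:00.
Now compute the angle at 5:00:
Hour hand: 5 x 30 + 0 x 0.5 = 150 degrees
Minute hand: 0 x 6 = 0 degrees
Difference: |150 - 0| = 150 degrees
The angle is 150 degrees

Final answer: 150 degrees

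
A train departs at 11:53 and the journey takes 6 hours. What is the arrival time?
Starting time: 11:53
Adding 0 minutes to 53 minutes: 53 + 0 = 53 minutes
Adding 6 hours: 11 + 6 = 17 - 12 = 5
Final time: 5:53

Final answer: 5:53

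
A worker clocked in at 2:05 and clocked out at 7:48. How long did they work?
From 2:05 to 7:48:
(7 x 60 + 48) - (2 x 60 + 5) = 468 - 125 = 343 minutes
= 5 hours and 43 minutes

Final answer: 5 hours and 43 minutes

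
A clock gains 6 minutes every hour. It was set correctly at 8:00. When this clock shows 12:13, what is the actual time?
For every 60 true minutes, the faulty clock advances 66 minutes, so 1 faulty-clock minute corresponds to 60/66 true minutes.
From 8:00 to 12:13 on the faulty dial is 253 minutes.
True elapsed: 253 x 60/66 = 230 minutes = 3 hours and 50 minutes.
True time: 8:00 + 3 hours and 50 minutes = 11:50.

Final answer: 11:50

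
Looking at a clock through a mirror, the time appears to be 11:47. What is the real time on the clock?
Reflection across the vertical (12-6) axis maps a hand at angle A degrees to (360 - A) degrees, which sends a reading of T minutes past 12:00 to (720 - T) minutes past 12:00.
Mirror reads 11:47 = 707 minutes past 12:00.
Actual time: (720 - 707) mod 720 = 13 minutes = 12:13.

Final answer: 12:13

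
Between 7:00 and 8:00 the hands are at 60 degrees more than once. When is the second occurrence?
At t minutes past 7:00, the hour hand is at 30 x 7 + 0.5t degrees and the minute hand is at 6t degrees.
The smaller angle between them is 60 degrees when |30H - 5.5t| = 60 or |30H - 5.5t| = 300.
With H = 7, solve 30 x 7 - 5.5t = +/- target for each target:
  t = (30 x 7 - 60) / 5.5 = 27.27
  t = (30 x 7 + 60) / 5.5 = 49.09
  t = (30 x 7 - 300) / 5.5 = -16.36 (outside (0, 60))
  t = (30 x 7 + 300) / 5.5 = 92.73 (outside (0, 60))
Valid solutions in (0, 60): {27.27, 49.09} minutes.
The second occurrence is t = 49.09 minutes.
The hands form a 60-degree angle at 49.09 minutes past 7:00.

Final answer: 49.09 minutes past 7:00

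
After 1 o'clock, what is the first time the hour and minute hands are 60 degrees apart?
At t minutes past 1:00, the hour hand is at 30 x 1 + 0.5t degrees and the minute hand is at 6t degrees.
The smaller angle between them is 60 degrees when |30H - 5.5t| = 60 or |30H - 5.5t| = 300.
With H = 1, solve 30 x 1 - 5.5t = +/- target for each target:
  t = (30 x 1 - 60) / 5.5 = -5.45 (outside (0, 60))
  t = (30 x 1 + 60) / 5.5 = 16.36
  t = (30 x 1 - 300) / 5.5 = -49.09 (outside (0, 60))
  t = (30 x 1 + 300) / 5.5 = 60 (outside (0, 60))
Valid solutions in (0, 60): {16.36} minutes.
The first occurrence is t = 16.36 minutes.
The hands form a 60-degree angle at 16.36 minutes past 1:00.

Final answer: 16.36 minutes past 1:00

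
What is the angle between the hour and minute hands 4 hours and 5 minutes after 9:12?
First find the time 4 hours and 5 minutes after 9:12.
Total minutes: 9 x 60 + 12 + 4 x 60 + 5 = 797.
797 mod 720 = 77 minutes = 1:17.
Now compute the angle at 1:17:
Hour hand: 1 x 30 + 17 x 0.5 = 38.5 degrees
Minute hand: 17 x 6 = 102 degrees
Difference: |38.5 - 102| = 63.5 degrees
The angle is 63.5 degrees

Final answer: 63.5 degrees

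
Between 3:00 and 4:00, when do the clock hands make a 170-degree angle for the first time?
At t minutes past 3:00, the hour hand is at 30 x 3 + 0.5t degrees and the minute hand is at 6t degrees.
The smaller angle between them is 170 degrees when |30H - 5.5t| = 170 or |30H - 5.5t| = 190.
With H = 3, solve 30 x 3 - 5.5t = +/- target for each target:
  t = (30 x 3 - 170) / 5.5 = -14.55 (outside (0, 60))
  t = (30 x 3 + 170) / 5.5 = 47.27
  t = (30 x 3 - 190) / 5.5 = -18.18 (outside (0, 60))
  t = (30 x 3 + 190) / 5.5 = 50.91
Valid solutions in (0, 60): {47.27, 50.91} minutes.
The first occurrence is t = 47.27 minutes.
The hands form a 170-degree angle at 47.27 minutes past 3:00.

Final answer: 47.27 minutes past 3:00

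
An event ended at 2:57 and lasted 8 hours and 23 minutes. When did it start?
Starting time: 2:57 = 177 total minutes past 12:00
Subtracting: 8 hours and 23 minutes = 503 minutes
177 - 503 = -326 (negative, add 12 hours = 720) = 394 minutes
= 6 hours and 34 minutes past 12:00 = 6:34

Final answer: 6:34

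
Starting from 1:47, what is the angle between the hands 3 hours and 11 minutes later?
First find the time 3 hours and 11 minutes after 1:47.
Total minutes: 1 x 60 + 47 + 3 x 60 + 11 = 298.
298 mod 720 = 298 minutes = 4:58.
Now compute the angle at 4:58:
Hour hand: 4 x 30 + 58 x 0.5 = 149 degrees
Minute hand: 58 x 6 = 348 degrees
Difference: |149 - 348| = 199 degrees
Smaller angle: 360 - 199 = 161 degrees

Final answer: 161 degrees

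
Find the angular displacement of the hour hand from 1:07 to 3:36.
The hour hand moves 0.5 degrees per minute.
Time elapsed: 3:36 - 1:07 = 149 minutes
Angular displacement: 149 x 0.5 = 74.5 degrees

Final answer: 74.5 degrees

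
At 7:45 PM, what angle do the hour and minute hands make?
Hour hand position: 7 x 30 + 45 x 0.5 = 232.5 degrees
Minute hand position: 45 x 6 = 270 degrees
Difference: |232.5 - 270| = 37.5 degrees
The angle between the hands is 37.5 degrees

Final answer: 37.5 degrees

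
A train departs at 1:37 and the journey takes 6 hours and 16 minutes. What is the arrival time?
Starting time: 1:37
Adding 16 minutes to 37 minutes: 37 + 16 = 53 minutes
Adding 6 hours: 1 + 6 = 7
Final time: 7:53

Final answer: 7:53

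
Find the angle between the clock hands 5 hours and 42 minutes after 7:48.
First find the time 5 hours and 42 minutes after 7:48.
Total minutes: 7 x 60 + 48 + 5 x 60 + 42 = 810.
810 mod 720 = 90 minutes = 1:30.
Now compute the angle at 1:30:
Hour hand: 1 x 30 + 30 x 0.5 = 45 degrees
Minute hand: 30 x 6 = 180 degrees
Difference: |45 - 180| = 135 degrees
The angle is 135 degrees

Final answer: 135 degrees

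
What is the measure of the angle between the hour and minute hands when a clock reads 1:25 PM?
Hour hand position: 1 x 30 + 25 x 0.5 = 42.5 degrees
Minute hand position: 25 x 6 = 150 degrees
Difference: |42.5 - 150| = 107.5 degrees
The angle between the hands is 107.5 degrees

Final answer: 107.5 degrees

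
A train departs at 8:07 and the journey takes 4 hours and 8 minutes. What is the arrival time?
Starting time: 8:07
Adding 8 minutes to 7 minutes: 7 + 8 = 15 minutes
Adding 4 hours: 8 + 4 = 12
Final time: 12:15

Final answer: 12:15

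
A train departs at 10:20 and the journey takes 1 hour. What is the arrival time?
Starting time: 10:20
Adding 0 minutes to 20 minutes: 20 + 0 = 20 minutes
Adding 1 hour: 10 + 1 = 11
Final time: 11:20

Final answer: 11:20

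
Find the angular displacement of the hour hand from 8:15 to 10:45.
The hour hand moves 0.5 degrees per minute.
Time elapsed: 10:45 - 8:15 = 150 minutes
Angular displacement: 150 x 0.5 = 75 degrees

Final answer: 75 degrees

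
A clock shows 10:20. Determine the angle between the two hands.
Hour hand position: 10 x 30 + 20 x 0.5 = 310 degrees
Minute hand position: 20 x 6 = 120 degrees
Difference: |310 - 120| = 190 degrees
Since 190 > 180, the smaller angle is 360 - 190 = 170 degrees

Final answer: 170 degrees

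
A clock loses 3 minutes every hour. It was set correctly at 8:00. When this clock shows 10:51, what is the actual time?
For every 60 true minutes, the faulty clock advances 57 minutes, so 1 faulty-clock minute corresponds to 60/57 true minutes.
From 8:00 to 10:51 on the faulty dial is 171 minutes.
True elapsed: 171 x 60/57 = 180 minutes = 3 hours.
True time: 8:00 + 3 hours = 11:00.

Final answer: 11:00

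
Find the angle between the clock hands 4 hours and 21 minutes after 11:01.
First find the time 4 hours and 21 minutes after 11:01.
Total minutes: 11 x 60 + 1 + 4 x 60 + 21 = 922.
922 mod 720 = 202 minutes = 3:22.
Now compute the angle at 3:22:
Hour hand: 3 x 30 + 22 x 0.5 = 101 degrees
Minute hand: 22 x 6 = 132 degrees
Difference: |101 - 132| = 31 degrees
The angle is 31 degrees

Final answer: 31 degrees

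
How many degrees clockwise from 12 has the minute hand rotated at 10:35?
The minute hand moves 6 degrees per minute.
At 10:35: 35 x 6 = 210 degrees

Final answer: 210 degrees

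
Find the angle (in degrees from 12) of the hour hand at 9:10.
The hour hand moves 30 degrees per hour and 0.5 degrees per minute.
At 9:10: (9) x 30 + 10 x 0.5 = 270 + 5 = 275 degrees

Final answer: 275 degrees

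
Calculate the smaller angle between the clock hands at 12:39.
Hour hand position: 0 x 30 + 39 x 0.5 = 19.5 degrees
Minute hand position: 39 x 6 = 234 degrees
Difference: |19.5 - 234| = 214.5 degrees
Since 214.5 > 180, the smaller angle is 360 - 214.5 = 145.5 degrees

Final answer: 145.5 degrees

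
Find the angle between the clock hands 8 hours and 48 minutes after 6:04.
First find the time 8 hours and 48 minutes after 6:04.
Total minutes: 6 x 60 + 4 + 8 x 60 + 48 = 892.
892 mod 720 = 172 minutes = 2:52.
Now compute the angle at 2:52:
Hour hand: 2 x 30 + 52 x 0.5 = 86 degrees
Minute hand: 52 x 6 = 312 degrees
Difference: |86 - 312| = 226 degrees
Smaller angle: 360 - 226 = 134 degrees

Final answer: 134 degrees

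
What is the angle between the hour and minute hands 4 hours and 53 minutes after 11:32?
First find the time 4 hours and 53 minutes after 11:32.
Total minutes: 11 x 60 + 32 + 4 x 60 + 53 = 985.
985 mod 720 = 265 minutes = 4:25.
Now compute the angle at 4:25:
Hour hand: 4 x 30 + 25 x 0.5 = 132.5 degrees
Minute hand: 25 x 6 = 150 degrees
Difference: |132.5 - 150| = 17.5 degrees
The angle is 17.5 degrees

Final answer: 17.5 degrees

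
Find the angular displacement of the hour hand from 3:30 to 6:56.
The hour hand moves 0.5 degrees per minute.
Time elapsed: 6:56 - 3:30 = 206 minutes
Angular displacement: 206 x 0.5 = 103 degrees

Final answer: 103 degrees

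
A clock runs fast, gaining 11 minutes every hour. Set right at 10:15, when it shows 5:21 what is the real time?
For every 60 true minutes, the faulty clock advances 71 minutes, so 1 faulty-clock minute corresponds to 60/71 true minutes.
From 10:15 to 5:21 on the faulty dial is 426 minutes.
True elapsed: 426 x 60/71 = 360 minutes = 6 hours.
True time: 10:15 + 6 hours = 4:15.

Final answer: 4:15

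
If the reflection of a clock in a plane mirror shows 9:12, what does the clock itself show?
Reflection across the vertical (12-6) axis maps a hand at angle A degrees to (360 - A) degrees, which sends a reading of T minutes past 12:00 to (720 - T) minutes past 12:00.
Mirror reads 9:12 = 552 minutes past 12:00.
Actual time: (720 - 552) mod 720 = 168 minutes = 2:48.

Final answer: 2:48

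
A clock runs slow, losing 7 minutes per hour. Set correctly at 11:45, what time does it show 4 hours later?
For every 60 true minutes, the faulty clock advances 60 - 7 = 53 minutes.
True elapsed: 4 hours = 240 minutes.
Faulty clock advances: 240 x 53/60 = 212 minutes (drift: 28 minutes behind).
Shown time: 11:45 + 212 minutes = 3:17.

Final answer: 3:17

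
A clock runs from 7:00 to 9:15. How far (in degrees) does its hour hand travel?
The hour hand moves 0.5 degrees per minute.
Time elapsed: 9:15 - 7:00 = 135 minutes
Angular displacement: 135 x 0.5 = 67.5 degrees

Final answer: 67.5 degrees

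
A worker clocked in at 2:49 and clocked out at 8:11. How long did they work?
From 2:49 to 8:11:
(8 x 60 + 11) - (2 x 60 + 49) = 491 - 169 = 322 minutes
= 5 hours and 22 minutes

Final answer: 5 hours and 22 minutes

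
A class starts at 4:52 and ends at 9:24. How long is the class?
From 4:52 to 9:24:
(9 x 60 + 24) - (4 x 60 + 52) = 564 - 292 = 272 minutes
= 4 hours and 32 minutes

Final answer: 4 hours and 32 minutes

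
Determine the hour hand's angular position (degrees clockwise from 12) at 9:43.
The hour hand moves 30 degrees per hour and 0.5 degrees per minute.
At 9:43: (9) x 30 + 43 x 0.5 = 270 + 21.5 = 291.5 degrees

Final answer: 291.5 degrees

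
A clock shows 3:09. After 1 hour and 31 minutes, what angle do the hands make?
First find the time 1 hour and 31 minutes after 3:09.
Total minutes: 3 x 60 + 9 + 1 x 60 + 31 = 280.
280 mod 720 = 280 minutes = 4:40.
Now compute the angle at 4:40:
Hour hand: 4 x 30 + 40 x 0.5 = 140 degrees
Minute hand: 40 x 6 = 240 degrees
Difference: |140 - 240| = 100 degrees
The angle is 100 degrees

Final answer: 100 degrees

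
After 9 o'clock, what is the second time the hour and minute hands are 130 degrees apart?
At t minutes past 9:00, the hour hand is at 30 x 9 + 0.5t degrees and the minute hand is at 6t degrees.
The smaller angle between them is 130 degrees when |30H - 5.5t| = 130 or |30H - 5.5t| = 230.
With H = 9, solve 30 x 9 - 5.5t = +/- target for each target:
  t = (30 x 9 - 130) / 5.5 = 25.45
  t = (30 x 9 + 130) / 5.5 = 72.73 (outside (0, 60))
  t = (30 x 9 - 230) / 5.5 = 7.27
  t = (30 x 9 + 230) / 5.5 = 90.91 (outside (0, 60))
Valid solutions in (0, 60): {7.27, 25.45} minutes.
The second occurrence is t = 25.45 minutes.
The hands form a 130-degree angle at 25.45 minutes past 9:00.

Final answer: 25.45 minutes past 9:00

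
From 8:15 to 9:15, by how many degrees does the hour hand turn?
The hour hand moves 0.5 degrees per minute.
Time elapsed: 9:15 - 8:15 = 60 minutes
Angular displacement: 60 x 0.5 = 30 degrees

Final answer: 30 degrees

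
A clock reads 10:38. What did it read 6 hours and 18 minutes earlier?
Starting time: 10:38 = 638 total minutes past 12:00
Subtracting: 6 hours and 18 minutes = 378 minutes
638 - 378 = 260 minutes
= 4 hours and 20 minutes past 12:00 = 4:20

Final answer: 4:20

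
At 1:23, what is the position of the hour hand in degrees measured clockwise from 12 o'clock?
The hour hand moves 30 degrees per hour and 0.5 degrees per minute.
At 1:23: (1) x 30 + 23 x 0.5 = 30 + 11.5 = 41.5 degrees

Final answer: 41.5 degrees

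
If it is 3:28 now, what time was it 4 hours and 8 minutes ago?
Starting time: 3:28 = 208 total minutes past 12:00
Subtracting: 4 hours and 8 minutes = 248 minutes
208 - 248 = -40 (negative, add 12 hours = 720) = 680 minutes
= 11 hours and 20 minutes past 12:00 = 11:20

Final answer: 11:20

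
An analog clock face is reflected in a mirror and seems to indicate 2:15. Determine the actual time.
Reflection across the vertical (12-6) axis maps a hand at angle A degrees to (360 - A) degrees, which sends a reading of T minutes past 12:00 to (720 - T) minutes past 12:00.
Mirror reads 2:15 = 135 minutes past 12:00.
Actual time: (720 - 135) mod 720 = 585 minutes = 9:45.

Final answer: 9:45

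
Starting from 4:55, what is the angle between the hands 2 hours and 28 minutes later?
First find the time 2 hours and 28 minutes after 4:55.
Total minutes: 4 x 60 + 55 + 2 x 60 + 28 = 443.
443 mod 720 = 443 minutes = 7:23.
Now compute the angle at 7:23:
Hour hand: 7 x 30 + 23 x 0.5 = 221.5 degrees
Minute hand: 23 x 6 = 138 degrees
Difference: |221.5 - 138| = 83.5 degrees
The angle is 83.5 degrees

Final answer: 83.5 degrees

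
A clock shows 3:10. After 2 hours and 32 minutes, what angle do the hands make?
First find the time 2 hours and 32 minutes after 3:10.
Total minutes: 3 x 60 + 10 + 2 x 60 + 32 = 342.
342 mod 720 = 342 minutes = 5:42.
Now compute the angle at 5:42:
Hour hand: 5 x 30 + 42 x 0.5 = 171 degrees
Minute hand: 42 x 6 = 252 degrees
Difference: |171 - 252| = 81 degrees
The angle is 81 degrees

Final answer: 81 degrees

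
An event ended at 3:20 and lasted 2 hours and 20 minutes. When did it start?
Starting time: 3:20 = 200 total minutes past 12:00
Subtracting: 2 hours and 20 minutes = 140 minutes
200 - 140 = 60 minutes
= 1 hour past 12:00 = 1:00

Final answer: 1:00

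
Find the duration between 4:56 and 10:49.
From 4:56 to 10:49:
(10 x 60 + 49) - (4 x 60 + 56) = 649 - 296 = 353 minutes
= 5 hours and 53 minutes

Final answer: 5 hours and 53 minutes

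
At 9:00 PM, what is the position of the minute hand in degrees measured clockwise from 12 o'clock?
The minute hand moves 6 degrees per minute.
At 9:00: 0 x 6 = 0 degrees

Final answer: 0 degrees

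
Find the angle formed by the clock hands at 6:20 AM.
Hour hand position: 6 x 30 + 20 x 0.5 = 190 degrees
Minute hand position: 20 x 6 = 120 degrees
Difference: |190 - 120| = 70 degrees
The angle between the hands is 70 degrees

Final answer: 70 degrees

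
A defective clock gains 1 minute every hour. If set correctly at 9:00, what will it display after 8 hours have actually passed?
For every 60 true minutes, the faulty clock advances 60 + 1 = 61 minutes.
True elapsed: 8 hours = 480 minutes.
Faulty clock advances: 480 x 61/60 = 488 minutes (drift: 8 minutes ahead).
Shown time: 9:00 + 488 minutes = 5:08.

Final answer: 5:08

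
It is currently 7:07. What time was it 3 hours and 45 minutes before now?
Starting time: 7:07 = 427 total minutes past 12:00
Subtracting: 3 hours and 45 minutes = 225 minutes
427 - 225 = 202 minutes
= 3 hours and 22 minutes past 12:00 = 3:22

Final answer: 3:22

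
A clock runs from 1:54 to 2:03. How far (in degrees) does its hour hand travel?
The hour hand moves 0.5 degrees per minute.
Time elapsed: 2:03 - 1:54 = 9 minutes
Angular displacement: 9 x 0.5 = 4.5 degrees

Final answer: 4.5 degrees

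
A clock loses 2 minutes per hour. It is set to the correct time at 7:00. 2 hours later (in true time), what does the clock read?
For every 60 true minutes, the faulty clock advances 60 - 2 = 58 minutes.
True elapsed: 2 hours = 120 minutes.
Faulty clock advances: 120 x 58/60 = 116 minutes (drift: 4 minutes behind).
Shown time: 7:00 + 116 minutes = 8:56.

Final answer: 8:56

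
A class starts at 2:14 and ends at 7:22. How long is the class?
From 2:14 to 7:22:
(7 x 60 + 22) - (2 x 60 + 14) = 442 - 134 = 308 minutes
= 5 hours and 8 minutes

Final answer: 5 hours and 8 minutes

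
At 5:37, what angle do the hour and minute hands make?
Hour hand position: 5 x 30 + 37 x 0.5 = 168.5 degrees
Minute hand position: 37 x 6 = 222 degrees
Difference: |168.5 - 222| = 53.5 degrees
The angle between the hands is 53.5 degrees

Final answer: 53.5 degrees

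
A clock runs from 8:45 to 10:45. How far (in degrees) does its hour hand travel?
The hour hand moves 0.5 degrees per minute.
Time elapsed: 10:45 - 8:45 = 120 minutes
Angular displacement: 120 x 0.5 = 60 degrees

Final answer: 60 degrees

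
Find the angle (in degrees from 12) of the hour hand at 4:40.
The hour hand moves 30 degrees per hour and 0.5 degrees per minute.
At 4:40: (4) x 30 + 40 x 0.5 = 120 + 20 = 140 degrees

Final answer: 140 degrees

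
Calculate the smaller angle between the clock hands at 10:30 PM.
Hour hand position: 10 x 30 + 30 x 0.5 = 315 degrees
Minute hand position: 30 x 6 = 180 degrees
Difference: |315 - 180| = 135 degrees
The angle between the hands is 135 degrees

Final answer: 135 degrees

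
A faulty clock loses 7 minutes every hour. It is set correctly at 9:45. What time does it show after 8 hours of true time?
For every 60 true minutes, the faulty clock advances 60 - 7 = 53 minutes.
True elapsed: 8 hours = 480 minutes.
Faulty clock advances: 480 x 53/60 = 424 minutes (drift: 56 minutes behind).
Shown time: 9:45 + 424 minutes = 4:49.

Final answer: 4:49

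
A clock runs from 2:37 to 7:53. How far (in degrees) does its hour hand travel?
The hour hand moves 0.5 degrees per minute.
Time elapsed: 7:53 - 2:37 = 316 minutes
Angular displacement: 316 x 0.5 = 158 degrees

Final answer: 158 degrees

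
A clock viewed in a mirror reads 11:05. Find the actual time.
Reflection across the vertical (12-6) axis maps a hand at angle A degrees to (360 - A) degrees, which sends a reading of T minutes past 12:00 to (720 - T) minutes past 12:00.
Mirror reads 11:05 = 665 minutes past 12:00.
Actual time: (720 - 665) mod 720 = 55 minutes = 12:55.

Final answer: 12:55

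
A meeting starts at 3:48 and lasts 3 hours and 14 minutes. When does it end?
Starting time: 3:48
Adding 14 minutes to 48 minutes: 48 + 14 = 62 minutes = 1 hour and 2 minutes
Adding 3 hours: 3 + 3 + 1 (carry) = 7
Final time: 7:02

Final answer: 7:02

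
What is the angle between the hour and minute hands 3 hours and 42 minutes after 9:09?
First find the time 3 hours and 42 minutes after 9:09.
Total minutes: 9 x 60 + 9 + 3 x 60 + 42 = 771.
771 mod 720 = 51 minutes = 12:51.
Now compute the angle at 12:51:
Hour hand: 0 x 30 + 51 x 0.5 = 25.5 degrees
Minute hand: 51 x 6 = 306 degrees
Difference: |25.5 - 306| = 280.5 degrees
Smaller angle: 360 - 280.5 = 79.5 degrees

Final answer: 79.5 degrees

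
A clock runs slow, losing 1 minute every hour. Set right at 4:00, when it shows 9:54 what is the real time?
For every 60 true minutes, the faulty clock advances 59 minutes, so 1 faulty-clock minute corresponds to 60/59 true minutes.
From 4:00 to 9:54 on the faulty dial is 354 minutes.
True elapsed: 354 x 60/59 = 360 minutes = 6 hours.
True time: 4:00 + 6 hours = 10:00.

Final answer: 10:00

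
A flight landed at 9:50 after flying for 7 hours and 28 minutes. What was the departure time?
Starting time: 9:50 = 590 total minutes past 12:00
Subtracting: 7 hours and 28 minutes = 448 minutes
590 - 448 = 142 minutes
= 2 hours and 22 minutes past 12:00 = 2:22

Final answer: 2:22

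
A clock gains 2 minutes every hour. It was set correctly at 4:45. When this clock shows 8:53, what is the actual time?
For every 60 true minutes, the faulty clock advances 62 minutes, so 1 faulty-clock minute corresponds to 60/62 true minutes.
From 4:45 to 8:53 on the faulty dial is 248 minutes.
True elapsed: 248 x 60/62 = 240 minutes = 4 hours.
True time: 4:45 + 4 hours = 8:45.

Final answer: 8:45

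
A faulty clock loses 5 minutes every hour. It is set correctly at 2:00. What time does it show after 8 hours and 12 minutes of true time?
For every 60 true minutes, the faulty clock advances 60 - 5 = 55 minutes.
True elapsed: 8 hours and 12 minutes = 492 minutes.
Faulty clock advances: 492 x 55/60 = 451 minutes (drift: 41 minutes behind).
Shown time: 2:00 + 451 minutes = 9:31.

Final answer: 9:31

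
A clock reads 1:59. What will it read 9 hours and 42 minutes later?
Starting time: 1:59
Adding 42 minutes to 59 minutes: 59 + 42 = 101 minutes = 1 hour and 41 minutes
Adding 9 hours: 1 + 9 + 1 (carry) = 11
Final time: 11:41

Final answer: 11:41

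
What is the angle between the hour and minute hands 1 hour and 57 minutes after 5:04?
First find the time 1 hour and 57 minutes after 5:04.
Total minutes: 5 x 60 + 4 + 1 x 60 + 57 = 421.
421 mod 720 = 421 minutes = 7:01.
Now compute the angle at 7:01:
Hour hand: 7 x 30 + 1 x 0.5 = 210.5 degrees
Minute hand: 1 x 6 = 6 degrees
Difference: |210.5 - 6| = 204.5 degrees
Smaller angle: 360 - 204.5 = 155.5 degrees

Final answer: 155.5 degrees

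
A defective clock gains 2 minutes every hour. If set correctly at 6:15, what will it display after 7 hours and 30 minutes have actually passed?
For every 60 true minutes, the faulty clock advances 60 + 2 = 62 minutes.
True elapsed: 7 hours and 30 minutes = 450 minutes.
Faulty clock advances: 450 x 62/60 = 465 minutes (drift: 15 minutes ahead).
Shown time: 6:15 + 465 minutes = 2:00.

Final answer: 2:00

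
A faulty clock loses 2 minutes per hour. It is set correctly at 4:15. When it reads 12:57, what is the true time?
For every 60 true minutes, the faulty clock advances 58 minutes, so 1 faulty-clock minute corresponds to 60/58 true minutes.
From 4:15 to 12:57 on the faulty dial is 522 minutes.
True elapsed: 522 x 60/58 = 540 minutes = 9 hours.
True time: 4:15 + 9 hours = 1:15.

Final answer: 1:15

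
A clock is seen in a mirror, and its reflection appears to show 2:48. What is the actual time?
Reflection across the vertical (12-6) axis maps a hand at angle A degrees to (360 - A) degrees, which sends a reading of T minutes past 12:00 to (720 - T) minutes past 12:00.
Mirror reads 2:48 = 168 minutes past 12:00.
Actual time: (720 - 168) mod 720 = 552 minutes = 9:12.

Final answer: 9:12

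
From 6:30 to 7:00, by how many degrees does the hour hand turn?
The hour hand moves 0.5 degrees per minute.
Time elapsed: 7:00 - 6:30 = 30 minutes
Angular displacement: 30 x 0.5 = 15 degrees

Final answer: 15 degrees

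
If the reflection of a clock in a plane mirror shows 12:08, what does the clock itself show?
Reflection across the vertical (12-6) axis maps a hand at angle A degrees to (360 - A) degrees, which sends a reading of T minutes past 12:00 to (720 - T) minutes past 12:00.
Mirror reads 12:08 = 8 minutes past 12:00.
Actual time: (720 - 8) mod 720 = 712 minutes = 11:52.

Final answer: 11:52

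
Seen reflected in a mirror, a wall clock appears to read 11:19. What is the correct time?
Reflection across the vertical (12-6) axis maps a hand at angle A degrees to (360 - A) degrees, which sends a reading of T minutes past 12:00 to (720 - T) minutes past 12:00.
Mirror reads 11:19 = 679 minutes past 12:00.
Actual time: (720 - 679) mod 720 = 41 minutes = 12:41.

Final answer: 12:41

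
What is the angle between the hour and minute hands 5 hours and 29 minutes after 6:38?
First find the time 5 hours and 29 minutes after 6:38.
Total minutes: 6 x 60 + 38 + 5 x 60 + 29 = 727.
727 mod 720 = 7 minutes = 12:07.
Now compute the angle at 12:07:
Hour hand: 0 x 30 + 7 x 0.5 = 3.5 degrees
Minute hand: 7 x 6 = 42 degrees
Difference: |3.5 - 42| = 38.5 degrees
The angle is 38.5 degrees

Final answer: 38.5 degrees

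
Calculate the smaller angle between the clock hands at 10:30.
Hour hand position: 10 x 30 + 30 x 0.5 = 315 degrees
Minute hand position: 30 x 6 = 180 degrees
Difference: |315 - 180| = 135 degrees
The angle between the hands is 135 degrees

Final answer: 135 degrees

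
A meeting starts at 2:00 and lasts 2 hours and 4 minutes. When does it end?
Starting time: 2:00
Adding 4 minutes to 0 minutes: 0 + 4 = 4 minutes
Adding 2 hours: 2 + 2 = 4
Final time: 4:04

Final answer: 4:04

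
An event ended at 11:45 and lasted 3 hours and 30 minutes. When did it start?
Starting time: 11:45 = 705 total minutes past 12:00
Subtracting: 3 hours and 30 minutes = 210 minutes
705 - 210 = 495 minutes
= 8 hours and 15 minutes past 12:00 = 8:15

Final answer: 8:15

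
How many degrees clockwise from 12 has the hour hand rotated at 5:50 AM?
The hour hand moves 30 degrees per hour and 0.5 degrees per minute.
At 5:50: (5) x 30 + 50 x 0.5 = 150 + 25 = 175 degrees

Final answer: 175 degrees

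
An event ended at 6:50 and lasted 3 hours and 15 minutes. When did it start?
Starting time: 6:50 = 410 total minutes past 12:00
Subtracting: 3 hours and 15 minutes = 195 minutes
410 - 195 = 215 minutes
= 3 hours and 35 minutes past 12:00 = 3:35

Final answer: 3:35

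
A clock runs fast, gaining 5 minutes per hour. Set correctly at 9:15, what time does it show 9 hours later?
For every 60 true minutes, the faulty clock advances 60 + 5 = 65 minutes.
True elapsed: 9 hours = 540 minutes.
Faulty clock advances: 540 x 65/60 = 585 minutes (drift: 45 minutes ahead).
Shown time: 9:15 + 585 minutes = 7:00.

Final answer: 7:00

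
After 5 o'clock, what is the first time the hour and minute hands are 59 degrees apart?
At t minutes past 5:00, the hour hand is at 30 x 5 + 0.5t degrees and the minute hand is at 6t degrees.
The smaller angle between them is 59 degrees when |30H - 5.5t| = 59 or |30H - 5.5t| = 301.
With H = 5, solve 30 x 5 - 5.5t = +/- target for each target:
  t = (30 x 5 - 59) / 5.5 = 16.55
  t = (30 x 5 + 59) / 5.5 = 38
  t = (30 x 5 - 301) / 5.5 = -27.45 (outside (0, 60))
  t = (30 x 5 + 301) / 5.5 = 82 (outside (0, 60))
Valid solutions in (0, 60): {16.55, 38} minutes.
The first occurrence is t = 16.55 minutes.
The hands form a 59-degree angle at 16.55 minutes past 5:00.

Final answer: 16.55 minutes past 5:00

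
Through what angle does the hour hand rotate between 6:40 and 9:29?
The hour hand moves 0.5 degrees per minute.
Time elapsed: 9:29 - 6:40 = 169 minutes
Angular displacement: 169 x 0.5 = 84.5 degrees

Final answer: 84.5 degrees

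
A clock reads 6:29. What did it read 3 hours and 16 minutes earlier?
Starting time: 6:29 = 389 total minutes past 12:00
Subtracting: 3 hours and 16 minutes = 196 minutes
389 - 196 = 193 minutes
= 3 hours and 13 minutes past 12:00 = 3:13

Final answer: 3:13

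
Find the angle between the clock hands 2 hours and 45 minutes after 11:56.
First find the time 2 hours and 45 minutes after 11:56.
Total minutes: 11 x 60 + 56 + 2 x 60 + 45 = 881.
881 mod 720 = 161 minutes = 2:41.
Now compute the angle at 2:41:
Hour hand: 2 x 30 + 41 x 0.5 = 80.5 degrees
Minute hand: 41 x 6 = 246 degrees
Difference: |80.5 - 246| = 165.5 degrees
The angle is 165.5 degrees

Final answer: 165.5 degrees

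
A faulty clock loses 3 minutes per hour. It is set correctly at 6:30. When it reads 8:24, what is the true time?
For every 60 true minutes, the faulty clock advances 57 minutes, so 1 faulty-clock minute corresponds to 60/57 true minutes.
From 6:30 to 8:24 on the faulty dial is 114 minutes.
True elapsed: 114 x 60/57 = 120 minutes = 2 hours.
True time: 6:30 + 2 hours = 8:30.

Final answer: 8:30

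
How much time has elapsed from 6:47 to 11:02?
From 6:47 to 11:02:
(11 x 60 + 2) - (6 x 60 + 47) = 662 - 407 = 255 minutes
= 4 hours and 15 minutes

Final answer: 4 hours and 15 minutes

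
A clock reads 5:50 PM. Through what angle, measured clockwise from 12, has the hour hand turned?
The hour hand moves 30 degrees per hour and 0.5 degrees per minute.
At 5:50: (5) x 30 + 50 x 0.5 = 150 + 25 = 175 degrees

Final answer: 175 degrees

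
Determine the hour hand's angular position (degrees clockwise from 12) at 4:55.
The hour hand moves 30 degrees per hour and 0.5 degrees per minute.
At 4:55: (4) x 30 + 55 x 0.5 = 120 + 27.5 = 147.5 degrees

Final answer: 147.5 degrees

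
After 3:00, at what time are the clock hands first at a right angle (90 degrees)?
At t minutes past 3:00, the hour hand is at 30 x 3 + 0.5t degrees and the minute hand is at 6t degrees.
The smaller angle between them is 90 degrees when |30H - 5.5t| = 90 or |30H - 5.5t| = 270.
With H = 3, solve 30 x 3 - 5.5t = +/- target for each target:
  t = (30 x 3 - 90) / 5.5 = 0 (outside (0, 60))
  t = (30 x 3 + 90) / 5.5 = 32.73
  t = (30 x 3 - 270) / 5.5 = -32.73 (outside (0, 60))
  t = (30 x 3 + 270) / 5.5 = 65.45 (outside (0, 60))
Valid solutions in (0, 60): {32.73} minutes.
First occurrence: t = 32.73 minutes.
The hands are at right angles at 32.73 minutes past 3:00.

Final answer: 32.73 minutes past 3:00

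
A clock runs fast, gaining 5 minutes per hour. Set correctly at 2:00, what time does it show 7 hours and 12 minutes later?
For every 60 true minutes, the faulty clock advances 60 + 5 = 65 minutes.
True elapsed: 7 hours and 12 minutes = 432 minutes.
Faulty clock advances: 432 x 65/60 = 468 minutes (drift: 36 minutes ahead).
Shown time: 2:00 + 468 minutes = 9:48.

Final answer: 9:48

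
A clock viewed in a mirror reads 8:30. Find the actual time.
Reflection across the vertical (12-6) axis maps a hand at angle A degrees to (360 - A) degrees, which sends a reading of T minutes past 12:00 to (720 - T) minutes past 12:00.
Mirror reads 8:30 = 510 minutes past 12:00.
Actual time: (720 - 510) mod 720 = 210 minutes = 3:30.

Final answer: 3:30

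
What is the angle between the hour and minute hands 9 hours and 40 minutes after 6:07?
First find the time 9 hours and 40 minutes after 6:07.
Total minutes: 6 x 60 + 7 + 9 x 60 + 40 = 947.
947 mod 720 = 227 minutes = 3:47.
Now compute the angle at 3:47:
Hour hand: 3 x 30 + 47 x 0.5 = 113.5 degrees
Minute hand: 47 x 6 = 282 degrees
Difference: |113.5 - 282| = 168.5 degrees
The angle is 168.5 degrees

Final answer: 168.5 degrees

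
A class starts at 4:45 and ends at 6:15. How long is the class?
From 4:45 to 6:15:
(6 x 60 + 15) - (4 x 60 + 45) = 375 - 285 = 90 minutes
= 1 hour and 30 minutes

Final answer: 1 hour and 30 minutes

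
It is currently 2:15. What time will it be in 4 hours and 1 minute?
Starting time: 2:15
Adding 1 minute to 15 minutes: 15 + 1 = 16 minutes
Adding 4 hours: 2 + 4 = 6
Final time: 6:16

Final answer: 6:16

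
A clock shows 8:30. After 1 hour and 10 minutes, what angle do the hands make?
First find the time 1 hour and 10 minutes after 8:30.
Total minutes: 8 x 60 + 30 + 1 x 60 + 10 = 580.
580 mod 720 = 580 minutes = 9:40.
Now compute the angle at 9:40:
Hour hand: 9 x 30 + 40 x 0.5 = 290 degrees
Minute hand: 40 x 6 = 240 degrees
Difference: |290 - 240| = 50 degrees
The angle is 50 degrees

Final answer: 50 degrees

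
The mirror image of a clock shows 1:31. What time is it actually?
Reflection across the vertical (12-6) axis maps a hand at angle A degrees to (360 - A) degrees, which sends a reading of T minutes past 12:00 to (720 - T) minutes past 12:00.
Mirror reads 1:31 = 91 minutes past 12:00.
Actual time: (720 - 91) mod 720 = 629 minutes = 10:29.

Final answer: 10:29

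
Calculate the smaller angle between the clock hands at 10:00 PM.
Hour hand position: 10 x 30 + 0 x 0.5 = 300 degrees
Minute hand position: 0 x 6 = 0 degrees
Difference: |300 - 0| = 300 degrees
Since 300 > 180, the smaller angle is 360 - 300 = 60 degrees

Final answer: 60 degrees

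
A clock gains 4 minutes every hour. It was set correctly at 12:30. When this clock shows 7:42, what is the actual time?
For every 60 true minutes, the faulty clock advances 64 minutes, so 1 faulty-clock minute corresponds to 60/64 true minutes.
From 12:30 to 7:42 on the faulty dial is 432 minutes.
True elapsed: 432 x 60/64 = 405 minutes = 6 hours and 45 minutes.
True time: 12:30 + 6 hours and 45 minutes = 7:15.

Final answer: 7:15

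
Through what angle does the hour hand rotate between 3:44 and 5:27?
The hour hand moves 0.5 degrees per minute.
Time elapsed: 5:27 - 3:44 = 103 minutes
Angular displacement: 103 x 0.5 = 51.5 degrees

Final answer: 51.5 degrees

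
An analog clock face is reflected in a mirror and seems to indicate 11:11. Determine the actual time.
Reflection across the vertical (12-6) axis maps a hand at angle A degrees to (360 - A) degrees, which sends a reading of T minutes past 12:00 to (720 - T) minutes past 12:00.
Mirror reads 11:11 = 671 minutes past 12:00.
Actual time: (720 - 671) mod 720 = 49 minutes = 12:49.

Final answer: 12:49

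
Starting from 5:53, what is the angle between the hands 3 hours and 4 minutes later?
First find the time 3 hours and 4 minutes after 5:53.
Total minutes: 5 x 60 + 53 + 3 x 60 + 4 = 537.
537 mod 720 = 537 minutes = 8:57.
Now compute the angle at 8:57:
Hour hand: 8 x 30 + 57 x 0.5 = 268.5 degrees
Minute hand: 57 x 6 = 342 degrees
Difference: |268.5 - 342| = 73.5 degrees
The angle is 73.5 degrees

Final answer: 73.5 degrees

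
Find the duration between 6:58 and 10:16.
From 6:58 to 10:16:
(10 x 60 + 16) - (6 x 60 + 58) = 616 - 418 = 198 minutes
= 3 hours and 18 minutes

Final answer: 3 hours and 18 minutes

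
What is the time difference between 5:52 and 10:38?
From 5:52 to 10:38:
(10 x 60 + 38) - (5 x 60 + 52) = 638 - 352 = 286 minutes
= 4 hours and 46 minutes

Final answer: 4 hours and 46 minutes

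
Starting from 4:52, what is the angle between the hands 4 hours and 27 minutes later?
First find the time 4 hours and 27 minutes after 4:52.
Total minutes: 4 x 60 + 52 + 4 x 60 + 27 = 559.
559 mod 720 = 559 minutes = 9:19.
Now compute the angle at 9:19:
Hour hand: 9 x 30 + 19 x 0.5 = 279.5 degrees
Minute hand: 19 x 6 = 114 degrees
Difference: |279.5 - 114| = 165.5 degrees
The angle is 165.5 degrees

Final answer: 165.5 degrees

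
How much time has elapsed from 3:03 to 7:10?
From 3:03 to 7:10:
(7 x 60 + 10) - (3 x 60 + 3) = 430 - 183 = 247 minutes
= 4 hours and 7 minutes

Final answer: 4 hours and 7 minutes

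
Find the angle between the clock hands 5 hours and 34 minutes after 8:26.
First find the time 5 hours and 34 minutes after 8:26.
Total minutes: 8 x 60 + 26 + 5 x 60 + 34 = 840.
840 mod 720 = 120 minutes = 2:00.
Now compute the angle at 2:00:
Hour hand: 2 x 30 + 0 x 0.5 = 60 degrees
Minute hand: 0 x 6 = 0 degrees
Difference: |60 - 0| = 60 degrees
The angle is 60 degrees

Final answer: 60 degrees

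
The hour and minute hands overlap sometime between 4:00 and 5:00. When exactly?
The minute hand gains 5.5 degrees per minute on the hour hand.
At 4:00, the hour hand is at 120 degrees and the minute hand is at 0 degrees.
The gap is 120 degrees. Time to close: 120/5.5 = 60 x 4/11 = 21.82 minutes.
The hands overlap at 21.82 minutes past 4:00.

Final answer: 21.82 minutes past 4:00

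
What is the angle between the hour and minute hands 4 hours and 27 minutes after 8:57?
First find the time 4 hours and 27 minutes after 8:57.
Total minutes: 8 x 60 + 57 + 4 x 60 + 27 = 804.
804 mod 720 = 84 minutes = 1:24.
Now compute the angle at 1:24:
Hour hand: 1 x 30 + 24 x 0.5 = 42 degrees
Minute hand: 24 x 6 = 144 degrees
Difference: |42 - 144| = 102 degrees
The angle is 102 degrees

Final answer: 102 degrees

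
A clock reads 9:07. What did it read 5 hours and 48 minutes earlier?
Starting time: 9:07 = 547 total minutes past 12:00
Subtracting: 5 hours and 48 minutes = 348 minutes
547 - 348 = 199 minutes
= 3 hours and 19 minutes past 12:00 = 3:19

Final answer: 3:19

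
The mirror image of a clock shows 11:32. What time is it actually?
Reflection across the vertical (12-6) axis maps a hand at angle A degrees to (360 - A) degrees, which sends a reading of T minutes past 12:00 to (720 - T) minutes past 12:00.
Mirror reads 11:32 = 692 minutes past 12:00.
Actual time: (720 - 692) mod 720 = 28 minutes = 12:28.

Final answer: 12:28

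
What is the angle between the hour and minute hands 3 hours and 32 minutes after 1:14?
First find the time 3 hours and 32 minutes after 1:14.
Total minutes: 1 x 60 + 14 + 3 x 60 + 32 = 286.
286 mod 720 = 286 minutes = 4:46.
Now compute the angle at 4:46:
Hour hand: 4 x 30 + 46 x 0.5 = 143 degrees
Minute hand: 46 x 6 = 276 degrees
Difference: |143 - 276| = 133 degrees
The angle is 133 degrees

Final answer: 133 degrees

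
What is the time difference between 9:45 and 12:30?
From 9:45 to 12:30:
(12 x 60 + 30) - (9 x 60 + 45) = 750 - 585 = 165 minutes
= 2 hours and 45 minutes

Final answer: 2 hours and 45 minutes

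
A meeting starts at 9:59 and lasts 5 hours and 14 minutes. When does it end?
Starting time: 9:59
Adding 14 minutes to 59 minutes: 59 + 14 = 73 minutes = 1 hour and 13 minutes
Adding 5 hours: 9 + 5 + 1 (carry) = 15 - 12 = 3
Final time: 3:13

Final answer: 3:13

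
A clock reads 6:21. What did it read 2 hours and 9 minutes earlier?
Starting time: 6:21 = 381 total minutes past 12:00
Subtracting: 2 hours and 9 minutes = 129 minutes
381 - 129 = 252 minutes
= 4 hours and 12 minutes past 12:00 = 4:12

Final answer: 4:12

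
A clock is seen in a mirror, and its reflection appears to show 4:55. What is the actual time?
Reflection across the vertical (12-6) axis maps a hand at angle A degrees to (360 - A) degrees, which sends a reading of T minutes past 12:00 to (720 - T) minutes past 12:00.
Mirror reads 4:55 = 295 minutes past 12:00.
Actual time: (720 - 295) mod 720 = 425 minutes = 7:05.

Final answer: 7:05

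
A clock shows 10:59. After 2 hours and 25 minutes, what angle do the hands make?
First find the time 2 hours and 25 minutes after 10:59.
Total minutes: 10 x 60 + 59 + 2 x 60 + 25 = 804.
804 mod 720 = 84 minutes = 1:24.
Now compute the angle at 1:24:
Hour hand: 1 x 30 + 24 x 0.5 = 42 degrees
Minute hand: 24 x 6 = 144 degrees
Difference: |42 - 144| = 102 degrees
The angle is 102 degrees

Final answer: 102 degrees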